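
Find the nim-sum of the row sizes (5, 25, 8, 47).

Bitwise XOR of the heap sizes:
  000101  (5)
  011001  (25)
  001000  (8)
  101111  (47)
  ------
  111011  (59)

59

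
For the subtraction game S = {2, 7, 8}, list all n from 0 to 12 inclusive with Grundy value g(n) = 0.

Grundy values for subtraction set {2, 7, 8}:
g(0) = mex{} = 0
g(1) = mex{} = 0
g(2) = mex{0} = 1
g(3) = mex{0} = 1
g(4) = mex{1} = 0
g(5) = mex{1} = 0
g(6) = mex{0} = 1
g(7) = mex{0} = 1
g(8) = mex{0,1} = 2
g(9) = mex{0,1} = 2
g(10) = mex{1,2} = 0
g(11) = mex{0,1,2} = 3
g(12) = mex{0} = 1
The P-positions (g = 0) in 0..12 are 0, 1, 4, 5, 10.

0, 1, 4, 5, 10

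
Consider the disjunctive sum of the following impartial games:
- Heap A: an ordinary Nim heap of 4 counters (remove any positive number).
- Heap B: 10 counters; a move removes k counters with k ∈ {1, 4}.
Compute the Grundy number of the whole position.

4

Heap A is a plain Nim heap of size 4, so its Grundy value is 4.
Grundy values for heap B (subtraction set {1, 4}):
k:     0  1  2  3  4  5  6  7  8  9 10
g(k):  0  1  0  1  2  0  1  0  1  2  0
So g(10) = 0.
By the Sprague-Grundy theorem, the Grundy value of a sum of independent games is the XOR of the component values.
Combined value = 4 ⊕ 0 = 4.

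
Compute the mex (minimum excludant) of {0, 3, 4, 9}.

0 is in the set but 1 is not, so the mex is 1.

1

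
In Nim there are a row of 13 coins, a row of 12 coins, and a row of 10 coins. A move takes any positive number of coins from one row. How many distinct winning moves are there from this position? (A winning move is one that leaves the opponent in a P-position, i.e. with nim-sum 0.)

Nim-sum: 13 ⊕ 12 ⊕ 10 = 11.
The overall nim-sum is X = 11. A row of size p has a winning move iff p XOR X < p (reduce it to p XOR X).
  13: 13 XOR 11 = 6 < 13 — winning move (to 6).
  12: 12 XOR 11 = 7 < 12 — winning move (to 7).
  10: 10 XOR 11 = 1 < 10 — winning move (to 1).
That gives 3 winning moves.

3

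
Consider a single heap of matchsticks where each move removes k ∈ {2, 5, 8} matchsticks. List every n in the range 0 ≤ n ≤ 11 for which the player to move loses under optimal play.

0, 1, 4, 7, 10, 11

Build the Grundy sequence with g(k) = mex{g(k−s) : s ∈ {2, 5, 8}, s ≤ k}:
g(0) = mex{} = 0
g(1) = mex{} = 0
g(2) = mex{0} = 1
g(3) = mex{0} = 1
g(4) = mex{1} = 0
g(5) = mex{0,1} = 2
g(6) = mex{0} = 1
g(7) = mex{1,2} = 0
g(8) = mex{0,1} = 2
g(9) = mex{0} = 1
g(10) = mex{1,2} = 0
g(11) = mex{1} = 0
The P-positions (g = 0) in 0..11 are 0, 1, 4, 7, 10, 11.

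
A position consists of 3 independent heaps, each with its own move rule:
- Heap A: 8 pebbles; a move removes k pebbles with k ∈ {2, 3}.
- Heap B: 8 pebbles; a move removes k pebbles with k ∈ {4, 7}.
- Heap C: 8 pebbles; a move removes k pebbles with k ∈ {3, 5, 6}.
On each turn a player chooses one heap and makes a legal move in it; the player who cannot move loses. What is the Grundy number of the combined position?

1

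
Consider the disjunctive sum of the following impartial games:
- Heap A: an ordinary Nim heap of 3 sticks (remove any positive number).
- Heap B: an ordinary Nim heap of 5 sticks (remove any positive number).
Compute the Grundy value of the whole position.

Heap A is a plain Nim heap of size 3, so its Grundy value is 3.
Heap B is a plain Nim heap of size 5, so its Grundy value is 5.
By the Sprague-Grundy theorem, the Grundy value of a sum of independent games is the XOR of the component values.
Combined value = 3 ⊕ 5 = 6.

6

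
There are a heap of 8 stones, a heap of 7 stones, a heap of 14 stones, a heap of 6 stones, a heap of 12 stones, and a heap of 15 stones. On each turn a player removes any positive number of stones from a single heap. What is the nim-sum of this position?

4

Nim-sum: 8 XOR 7 XOR 14 XOR 6 XOR 12 XOR 15 = 4.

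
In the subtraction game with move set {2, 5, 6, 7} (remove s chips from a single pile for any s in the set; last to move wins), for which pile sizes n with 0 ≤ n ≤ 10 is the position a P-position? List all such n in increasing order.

0, 1, 4

Build the Grundy sequence with g(k) = mex{g(k−s) : s ∈ {2, 5, 6, 7}, s ≤ k}:
k:     0  1  2  3  4  5  6  7  8  9 10
g(k):  0  0  1  1  0  2  1  3  2  2  3
The P-positions (g = 0) in 0..10 are 0, 1, 4.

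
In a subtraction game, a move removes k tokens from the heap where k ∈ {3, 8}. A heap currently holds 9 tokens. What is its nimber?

Compute g(0), g(1), … for moves {3, 8}:
k:     0  1  2  3  4  5  6  7  8  9
g(k):  0  0  0  1  1  1  0  0  2  1
So g(9) = 1.

1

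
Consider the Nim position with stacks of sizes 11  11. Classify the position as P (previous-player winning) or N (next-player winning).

Compute the nim-sum pairwise:
11 XOR 11 = 0
The nim-sum is 0, so this is a P-position: the player to move is in a losing position under optimal play.

P-position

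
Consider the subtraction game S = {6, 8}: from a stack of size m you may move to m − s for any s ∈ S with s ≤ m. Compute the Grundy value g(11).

1

Grundy values for subtraction set {6, 8}:
g(0) = mex{} = 0
g(1) = mex{} = 0
g(2) = mex{} = 0
g(3) = mex{} = 0
g(4) = mex{} = 0
g(5) = mex{} = 0
g(6) = mex{0} = 1
g(7) = mex{0} = 1
g(8) = mex{0} = 1
g(9) = mex{0} = 1
g(10) = mex{0} = 1
g(11) = mex{0} = 1
So g(11) = 1.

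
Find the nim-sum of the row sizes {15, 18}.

29

Compute the nim-sum pairwise:
15 ^ 18 = 29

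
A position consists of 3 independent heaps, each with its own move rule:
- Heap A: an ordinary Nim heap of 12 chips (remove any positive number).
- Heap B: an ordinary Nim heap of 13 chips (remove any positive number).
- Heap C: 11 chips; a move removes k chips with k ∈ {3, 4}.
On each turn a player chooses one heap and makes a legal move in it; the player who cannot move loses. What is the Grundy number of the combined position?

Heap A is a plain Nim heap of size 12, so its Grundy value is 12.
Heap B is a plain Nim heap of size 13, so its Grundy value is 13.
For heap C, compute g(0), g(1), … with moves {3, 4}:
k:     0  1  2  3  4  5  6  7  8  9 10 11
g(k):  0  0  0  1  1  1  2  0  0  0  1  1
So g(11) = 1.
The value of a disjunctive sum is the nim-sum of the parts.
Combined value = 12 XOR 13 XOR 1 = 0.

0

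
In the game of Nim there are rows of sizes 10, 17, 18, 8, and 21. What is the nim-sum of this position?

20

Nim-sum: 10 XOR 17 XOR 18 XOR 8 XOR 21 = 20.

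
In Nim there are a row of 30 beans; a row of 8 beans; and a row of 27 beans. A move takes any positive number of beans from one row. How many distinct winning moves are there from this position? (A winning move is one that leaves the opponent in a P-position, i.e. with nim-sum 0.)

Write each in binary and XOR column by column:
  11110  (30)
  01000  (8)
  11011  (27)
  -----
  01101  (13)
The overall nim-sum is X = 13. A row of size p has a winning move iff p XOR X < p (reduce it to p XOR X).
  30: 30 XOR 13 = 19 < 30 — winning move (to 19).
  8: 8 XOR 13 = 5 < 8 — winning move (to 5).
  27: 27 XOR 13 = 22 < 27 — winning move (to 22).
That gives 3 winning moves.

3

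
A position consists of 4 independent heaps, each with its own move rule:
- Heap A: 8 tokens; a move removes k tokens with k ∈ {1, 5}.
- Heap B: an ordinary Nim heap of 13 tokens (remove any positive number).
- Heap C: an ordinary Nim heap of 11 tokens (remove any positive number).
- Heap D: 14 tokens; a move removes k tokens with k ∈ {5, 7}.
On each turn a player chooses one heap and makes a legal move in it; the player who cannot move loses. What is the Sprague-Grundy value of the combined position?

Grundy values for heap A (subtraction set {1, 5}):
k:     0  1  2  3  4  5  6  7  8
g(k):  0  1  0  1  0  1  0  1  0
So g(8) = 0.
Heap B is a plain Nim heap of size 13, so its Grundy value is 13.
Heap C is a plain Nim heap of size 11, so its Grundy value is 11.
Build the Grundy sequence for heap D with g(k) = mex{g(k−s) : s ∈ {5, 7}, s ≤ k}:
g(0) = mex{} = 0
g(1) = mex{} = 0
g(2) = mex{} = 0
g(3) = mex{} = 0
g(4) = mex{} = 0
g(5) = mex{0} = 1
g(6) = mex{0} = 1
g(7) = mex{0} = 1
g(8) = mex{0} = 1
g(9) = mex{0} = 1
g(10) = mex{0,1} = 2
g(11) = mex{0,1} = 2
g(12) = mex{1} = 0
g(13) = mex{1} = 0
g(14) = mex{1} = 0
So g(14) = 0.
The value of a disjunctive sum is the nim-sum of the parts.
Combined value = 0 XOR 13 XOR 11 XOR 0 = 6.

6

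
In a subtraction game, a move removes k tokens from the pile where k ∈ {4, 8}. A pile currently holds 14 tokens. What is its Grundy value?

Build the Grundy sequence with g(k) = mex{g(k−s) : s ∈ {4, 8}, s ≤ k}:
k:     0  1  2  3  4  5  6  7  8  9 10 11 12 13 14
g(k):  0  0  0  0  1  1  1  1  2  2  2  2  0  0  0
So g(14) = 0.

0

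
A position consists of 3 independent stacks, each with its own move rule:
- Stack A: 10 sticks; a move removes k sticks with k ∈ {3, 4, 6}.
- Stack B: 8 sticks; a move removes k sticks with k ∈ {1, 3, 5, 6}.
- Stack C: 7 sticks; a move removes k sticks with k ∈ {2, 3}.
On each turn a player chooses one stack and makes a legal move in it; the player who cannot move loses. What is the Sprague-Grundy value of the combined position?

Grundy values for stack A (subtraction set {3, 4, 6}):
k:     0  1  2  3  4  5  6  7  8  9 10
g(k):  0  0  0  1  1  1  2  2  2  0  0
So g(10) = 0.
Grundy values for stack B (subtraction set {1, 3, 5, 6}):
k:     0  1  2  3  4  5  6  7  8
g(k):  0  1  0  1  0  1  2  3  2
So g(8) = 2.
Build the Grundy sequence for stack C with g(k) = mex{g(k−s) : s ∈ {2, 3}, s ≤ k}:
g(0) = mex{} = 0
g(1) = mex{} = 0
g(2) = mex{0} = 1
g(3) = mex{0} = 1
g(4) = mex{0,1} = 2
g(5) = mex{1} = 0
g(6) = mex{1,2} = 0
g(7) = mex{0,2} = 1
So g(7) = 1.
The value of a disjunctive sum is the nim-sum of the parts.
Combined value = 0 XOR 2 XOR 1 = 3.

3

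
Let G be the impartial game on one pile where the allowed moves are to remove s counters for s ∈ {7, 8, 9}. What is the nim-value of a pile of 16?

0

Grundy values for subtraction set {7, 8, 9}:
k:     0  1  2  3  4  5  6  7  8  9 10 11 12 13 14 15 16
g(k):  0  0  0  0  0  0  0  1  1  1  1  1  1  1  2  2  0
So g(16) = 0.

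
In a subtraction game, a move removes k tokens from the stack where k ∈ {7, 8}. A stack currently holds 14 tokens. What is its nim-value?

Compute g(0), g(1), … for moves {7, 8}:
k:     0  1  2  3  4  5  6  7  8  9 10 11 12 13 14
g(k):  0  0  0  0  0  0  0  1  1  1  1  1  1  1  2
So g(14) = 2.

2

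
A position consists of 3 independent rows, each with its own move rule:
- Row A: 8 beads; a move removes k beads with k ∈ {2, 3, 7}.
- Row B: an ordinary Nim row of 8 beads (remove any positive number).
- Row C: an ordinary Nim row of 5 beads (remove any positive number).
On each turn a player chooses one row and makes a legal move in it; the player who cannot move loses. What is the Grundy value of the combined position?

Grundy values for row A (subtraction set {2, 3, 7}):
g(0) = mex{} = 0
g(1) = mex{} = 0
g(2) = mex{0} = 1
g(3) = mex{0} = 1
g(4) = mex{0,1} = 2
g(5) = mex{1} = 0
g(6) = mex{1,2} = 0
g(7) = mex{0,2} = 1
g(8) = mex{0} = 1
So g(8) = 1.
Row B is a plain Nim row of size 8, so its Grundy value is 8.
Row C is a plain Nim row of size 5, so its Grundy value is 5.
By the Sprague-Grundy theorem, the Grundy value of a sum of independent games is the XOR of the component values.
Combined value = 1 XOR 8 XOR 5 = 12.

12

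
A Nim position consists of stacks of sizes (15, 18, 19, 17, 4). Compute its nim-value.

27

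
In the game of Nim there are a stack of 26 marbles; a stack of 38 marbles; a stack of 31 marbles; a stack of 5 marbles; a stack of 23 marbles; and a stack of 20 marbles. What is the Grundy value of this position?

Nim-sum: 26 ^ 38 ^ 31 ^ 5 ^ 23 ^ 20 = 37.

37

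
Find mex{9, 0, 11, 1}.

The values 0, 1 are all present; 2 is the first non-negative integer missing from the set.

2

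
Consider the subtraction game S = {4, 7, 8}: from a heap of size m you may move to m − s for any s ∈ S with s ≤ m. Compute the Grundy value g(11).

Compute g(0), g(1), … for moves {4, 7, 8}:
k:     0  1  2  3  4  5  6  7  8  9 10 11
g(k):  0  0  0  0  1  1  1  1  2  2  2  2
So g(11) = 2.

2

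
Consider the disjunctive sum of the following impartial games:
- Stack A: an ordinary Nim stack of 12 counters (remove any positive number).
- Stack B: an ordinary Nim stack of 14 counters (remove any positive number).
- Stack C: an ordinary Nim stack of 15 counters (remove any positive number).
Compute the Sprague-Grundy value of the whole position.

13

Stack A is a plain Nim stack of size 12, so its Grundy value is 12.
Stack B is a plain Nim stack of size 14, so its Grundy value is 14.
Stack C is a plain Nim stack of size 15, so its Grundy value is 15.
By the Sprague-Grundy theorem, the Grundy value of a sum of independent games is the XOR of the component values.
Combined value = 12 XOR 14 XOR 15 = 13.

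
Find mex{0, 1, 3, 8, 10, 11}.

The values 0, 1 are all present; 2 is the first non-negative integer missing from the set.

2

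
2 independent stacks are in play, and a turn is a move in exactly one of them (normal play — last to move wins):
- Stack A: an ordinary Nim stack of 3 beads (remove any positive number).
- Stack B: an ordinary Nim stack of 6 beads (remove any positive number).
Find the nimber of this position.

5

Stack A is a plain Nim stack of size 3, so its Grundy value is 3.
Stack B is a plain Nim stack of size 6, so its Grundy value is 6.
By the Sprague-Grundy theorem, the Grundy value of a sum of independent games is the XOR of the component values.
Combined value = 3 ⊕ 6 = 5.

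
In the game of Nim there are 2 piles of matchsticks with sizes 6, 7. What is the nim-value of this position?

Nim-sum: 6 XOR 7 = 1.

1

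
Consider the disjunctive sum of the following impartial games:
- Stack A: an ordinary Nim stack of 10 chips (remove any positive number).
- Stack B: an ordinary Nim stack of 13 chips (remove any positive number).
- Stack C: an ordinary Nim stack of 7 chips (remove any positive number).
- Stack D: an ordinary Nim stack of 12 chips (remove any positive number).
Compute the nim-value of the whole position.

12

Stack A is a plain Nim stack of size 10, so its Grundy value is 10.
Stack B is a plain Nim stack of size 13, so its Grundy value is 13.
Stack C is a plain Nim stack of size 7, so its Grundy value is 7.
Stack D is a plain Nim stack of size 12, so its Grundy value is 12.
By the Sprague-Grundy theorem, the Grundy value of a sum of independent games is the XOR of the component values.
Combined value = 10 ⊕ 13 ⊕ 7 ⊕ 12 = 12.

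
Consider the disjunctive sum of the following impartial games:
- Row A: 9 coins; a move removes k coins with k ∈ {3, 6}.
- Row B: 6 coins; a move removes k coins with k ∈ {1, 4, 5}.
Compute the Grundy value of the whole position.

2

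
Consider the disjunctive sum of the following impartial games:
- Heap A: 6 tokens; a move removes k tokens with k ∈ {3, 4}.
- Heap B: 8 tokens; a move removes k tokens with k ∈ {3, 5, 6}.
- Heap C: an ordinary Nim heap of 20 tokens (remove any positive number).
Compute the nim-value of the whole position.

20

Build the Grundy sequence for heap A with g(k) = mex{g(k−s) : s ∈ {3, 4}, s ≤ k}:
k:     0  1  2  3  4  5  6
g(k):  0  0  0  1  1  1  2
So g(6) = 2.
Grundy values for heap B (subtraction set {3, 5, 6}):
k:     0  1  2  3  4  5  6  7  8
g(k):  0  0  0  1  1  1  2  2  2
So g(8) = 2.
Heap C is a plain Nim heap of size 20, so its Grundy value is 20.
By the Sprague-Grundy theorem, the Grundy value of a sum of independent games is the XOR of the component values.
Combined value = 2 XOR 2 XOR 20 = 20.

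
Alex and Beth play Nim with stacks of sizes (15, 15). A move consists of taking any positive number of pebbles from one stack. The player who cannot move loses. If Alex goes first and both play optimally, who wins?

Beth wins

In binary:
  1111  (15)
  1111  (15)
  ----
  0000  (0)
The nim-sum is 0, so this is a P-position: the player to move is in a losing position under optimal play; Alex is about to move from it and so loses — Beth wins.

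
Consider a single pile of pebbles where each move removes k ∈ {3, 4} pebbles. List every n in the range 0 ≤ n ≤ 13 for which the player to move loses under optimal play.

Build the Grundy sequence with g(k) = mex{g(k−s) : s ∈ {3, 4}, s ≤ k}:
g(0) = mex{} = 0
g(1) = mex{} = 0
g(2) = mex{} = 0
g(3) = mex{0} = 1
g(4) = mex{0} = 1
g(5) = mex{0} = 1
g(6) = mex{0,1} = 2
g(7) = mex{1} = 0
g(8) = mex{1} = 0
g(9) = mex{1,2} = 0
g(10) = mex{0,2} = 1
g(11) = mex{0} = 1
g(12) = mex{0} = 1
g(13) = mex{0,1} = 2
The P-positions (g = 0) in 0..13 are 0, 1, 2, 7, 8, 9.

0, 1, 2, 7, 8, 9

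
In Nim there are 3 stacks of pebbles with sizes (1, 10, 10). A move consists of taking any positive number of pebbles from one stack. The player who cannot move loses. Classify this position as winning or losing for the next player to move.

Winning position

Compute the nim-sum pairwise:
1 XOR 10 = 11
11 XOR 10 = 1
The nim-sum is 1 ≠ 0, so this is an N-position: the player to move can win.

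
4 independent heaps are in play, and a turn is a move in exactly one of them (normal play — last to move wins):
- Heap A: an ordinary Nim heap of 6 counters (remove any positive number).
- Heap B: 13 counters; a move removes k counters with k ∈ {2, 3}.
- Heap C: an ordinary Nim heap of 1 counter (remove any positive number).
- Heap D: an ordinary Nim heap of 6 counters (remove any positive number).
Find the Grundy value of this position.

Heap A is a plain Nim heap of size 6, so its Grundy value is 6.
Build the Grundy sequence for heap B with g(k) = mex{g(k−s) : s ∈ {2, 3}, s ≤ k}:
k:     0  1  2  3  4  5  6  7  8  9 10 11 12 13
g(k):  0  0  1  1  2  0  0  1  1  2  0  0  1  1
So g(13) = 1.
Heap C is a plain Nim heap of size 1, so its Grundy value is 1.
Heap D is a plain Nim heap of size 6, so its Grundy value is 6.
The value of a disjunctive sum is the nim-sum of the parts.
Combined value = 6 ⊕ 1 ⊕ 1 ⊕ 6 = 0.

0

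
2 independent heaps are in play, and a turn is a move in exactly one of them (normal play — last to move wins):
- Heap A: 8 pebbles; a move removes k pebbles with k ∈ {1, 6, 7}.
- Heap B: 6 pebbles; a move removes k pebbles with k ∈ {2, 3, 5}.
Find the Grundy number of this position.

1

Grundy values for heap A (subtraction set {1, 6, 7}):
k:     0  1  2  3  4  5  6  7  8
g(k):  0  1  0  1  0  1  2  3  2
So g(8) = 2.
For heap B, compute g(0), g(1), … with moves {2, 3, 5}:
k:     0  1  2  3  4  5  6
g(k):  0  0  1  1  2  2  3
So g(6) = 3.
The value of a disjunctive sum is the nim-sum of the parts.
Combined value = 2 XOR 3 = 1.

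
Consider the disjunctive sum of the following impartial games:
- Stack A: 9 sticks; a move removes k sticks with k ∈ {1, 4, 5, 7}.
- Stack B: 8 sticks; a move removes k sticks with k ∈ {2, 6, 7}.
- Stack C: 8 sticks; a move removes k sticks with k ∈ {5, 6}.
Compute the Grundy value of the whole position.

Grundy values for stack A (subtraction set {1, 4, 5, 7}):
g(0) = mex{} = 0
g(1) = mex{0} = 1
g(2) = mex{1} = 0
g(3) = mex{0} = 1
g(4) = mex{0,1} = 2
g(5) = mex{0,1,2} = 3
g(6) = mex{0,1,3} = 2
g(7) = mex{0,1,2} = 3
g(8) = mex{1,2,3} = 0
g(9) = mex{0,2,3} = 1
So g(9) = 1.
Grundy values for stack B (subtraction set {2, 6, 7}):
k:     0  1  2  3  4  5  6  7  8
g(k):  0  0  1  1  0  0  1  1  2
So g(8) = 2.
Build the Grundy sequence for stack C with g(k) = mex{g(k−s) : s ∈ {5, 6}, s ≤ k}:
g(0) = mex{} = 0
g(1) = mex{} = 0
g(2) = mex{} = 0
g(3) = mex{} = 0
g(4) = mex{} = 0
g(5) = mex{0} = 1
g(6) = mex{0} = 1
g(7) = mex{0} = 1
g(8) = mex{0} = 1
So g(8) = 1.
The value of a disjunctive sum is the nim-sum of the parts.
Combined value = 1 ⊕ 2 ⊕ 1 = 2.

2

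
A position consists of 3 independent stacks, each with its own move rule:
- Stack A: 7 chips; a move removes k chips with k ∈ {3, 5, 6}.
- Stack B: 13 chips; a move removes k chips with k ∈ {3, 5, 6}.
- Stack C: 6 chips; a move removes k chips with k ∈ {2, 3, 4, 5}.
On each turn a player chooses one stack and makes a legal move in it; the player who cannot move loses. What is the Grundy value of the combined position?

For stack A, compute g(0), g(1), … with moves {3, 5, 6}:
g(0) = mex{} = 0
g(1) = mex{} = 0
g(2) = mex{} = 0
g(3) = mex{0} = 1
g(4) = mex{0} = 1
g(5) = mex{0} = 1
g(6) = mex{0,1} = 2
g(7) = mex{0,1} = 2
So g(7) = 2.
For stack B, compute g(0), g(1), … with moves {3, 5, 6}:
k:     0  1  2  3  4  5  6  7  8  9 10 11 12 13
g(k):  0  0  0  1  1  1  2  2  2  0  0  0  1  1
So g(13) = 1.
Build the Grundy sequence for stack C with g(k) = mex{g(k−s) : s ∈ {2, 3, 4, 5}, s ≤ k}:
g(0) = mex{} = 0
g(1) = mex{} = 0
g(2) = mex{0} = 1
g(3) = mex{0} = 1
g(4) = mex{0,1} = 2
g(5) = mex{0,1} = 2
g(6) = mex{0,1,2} = 3
So g(6) = 3.
By the Sprague-Grundy theorem, the Grundy value of a sum of independent games is the XOR of the component values.
Combined value = 2 ⊕ 1 ⊕ 3 = 0.

0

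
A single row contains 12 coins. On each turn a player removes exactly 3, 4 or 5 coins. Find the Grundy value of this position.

1

Grundy values for subtraction set {3, 4, 5}:
k:     0  1  2  3  4  5  6  7  8  9 10 11 12
g(k):  0  0  0  1  1  1  2  2  0  0  0  1  1
So g(12) = 1.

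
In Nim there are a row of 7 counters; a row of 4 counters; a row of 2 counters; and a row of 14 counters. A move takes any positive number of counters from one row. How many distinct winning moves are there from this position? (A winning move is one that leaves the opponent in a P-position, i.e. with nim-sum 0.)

1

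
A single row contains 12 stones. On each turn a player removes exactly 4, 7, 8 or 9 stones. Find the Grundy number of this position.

Build the Grundy sequence with g(k) = mex{g(k−s) : s ∈ {4, 7, 8, 9}, s ≤ k}:
k:     0  1  2  3  4  5  6  7  8  9 10 11 12
g(k):  0  0  0  0  1  1  1  1  2  2  2  2  3
So g(12) = 3.

3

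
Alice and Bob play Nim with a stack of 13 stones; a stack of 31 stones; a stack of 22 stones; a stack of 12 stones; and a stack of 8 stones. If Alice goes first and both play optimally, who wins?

Bob wins

Compute the nim-sum pairwise:
13 XOR 31 = 18
18 XOR 22 = 4
4 XOR 12 = 8
8 XOR 8 = 0
The nim-sum is 0, so this is a P-position: the player to move is in a losing position under optimal play; Alice is about to move from it and so loses — Bob wins.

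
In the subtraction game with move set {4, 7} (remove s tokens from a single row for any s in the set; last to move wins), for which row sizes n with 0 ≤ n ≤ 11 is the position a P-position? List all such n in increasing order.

Compute g(0), g(1), … for moves {4, 7}:
g(0) = mex{} = 0
g(1) = mex{} = 0
g(2) = mex{} = 0
g(3) = mex{} = 0
g(4) = mex{0} = 1
g(5) = mex{0} = 1
g(6) = mex{0} = 1
g(7) = mex{0} = 1
g(8) = mex{0,1} = 2
g(9) = mex{0,1} = 2
g(10) = mex{0,1} = 2
g(11) = mex{1} = 0
The P-positions (g = 0) in 0..11 are 0, 1, 2, 3, 11.

0, 1, 2, 3, 11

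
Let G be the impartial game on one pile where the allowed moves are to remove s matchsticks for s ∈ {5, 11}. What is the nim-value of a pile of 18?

0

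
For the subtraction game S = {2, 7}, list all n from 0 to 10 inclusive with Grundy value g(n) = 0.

0, 1, 4, 5, 9, 10

Build the Grundy sequence with g(k) = mex{g(k−s) : s ∈ {2, 7}, s ≤ k}:
g(0) = mex{} = 0
g(1) = mex{} = 0
g(2) = mex{0} = 1
g(3) = mex{0} = 1
g(4) = mex{1} = 0
g(5) = mex{1} = 0
g(6) = mex{0} = 1
g(7) = mex{0} = 1
g(8) = mex{0,1} = 2
g(9) = mex{1} = 0
g(10) = mex{1,2} = 0
The P-positions (g = 0) in 0..10 are 0, 1, 4, 5, 9, 10.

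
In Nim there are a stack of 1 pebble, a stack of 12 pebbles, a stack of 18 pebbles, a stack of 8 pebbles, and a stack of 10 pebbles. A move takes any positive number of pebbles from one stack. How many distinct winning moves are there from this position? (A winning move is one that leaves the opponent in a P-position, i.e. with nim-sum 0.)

1

Nim-sum: 1 ⊕ 12 ⊕ 18 ⊕ 8 ⊕ 10 = 29.
The overall nim-sum is X = 29. A stack of size p has a winning move iff p XOR X < p (reduce it to p XOR X).
  1: 1 XOR 29 = 28 ≥ 1 — no move.
  12: 12 XOR 29 = 17 ≥ 12 — no move.
  18: 18 XOR 29 = 15 < 18 — winning move (to 15).
  8: 8 XOR 29 = 21 ≥ 8 — no move.
  10: 10 XOR 29 = 23 ≥ 10 — no move.
That gives 1 winning move.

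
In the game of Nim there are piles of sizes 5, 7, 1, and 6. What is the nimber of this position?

5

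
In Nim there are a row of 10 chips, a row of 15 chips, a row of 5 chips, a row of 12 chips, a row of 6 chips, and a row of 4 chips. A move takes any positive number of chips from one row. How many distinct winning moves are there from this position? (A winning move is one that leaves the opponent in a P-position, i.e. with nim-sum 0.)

Write each in binary and XOR column by column:
  1010  (10)
  1111  (15)
  0101  (5)
  1100  (12)
  0110  (6)
  0100  (4)
  ----
  1110  (14)
The overall nim-sum is X = 14. A row of size p has a winning move iff p XOR X < p (reduce it to p XOR X).
  10: 10 XOR 14 = 4 < 10 — winning move (to 4).
  15: 15 XOR 14 = 1 < 15 — winning move (to 1).
  5: 5 XOR 14 = 11 ≥ 5 — no move.
  12: 12 XOR 14 = 2 < 12 — winning move (to 2).
  6: 6 XOR 14 = 8 ≥ 6 — no move.
  4: 4 XOR 14 = 10 ≥ 4 — no move.
That gives 3 winning moves.

3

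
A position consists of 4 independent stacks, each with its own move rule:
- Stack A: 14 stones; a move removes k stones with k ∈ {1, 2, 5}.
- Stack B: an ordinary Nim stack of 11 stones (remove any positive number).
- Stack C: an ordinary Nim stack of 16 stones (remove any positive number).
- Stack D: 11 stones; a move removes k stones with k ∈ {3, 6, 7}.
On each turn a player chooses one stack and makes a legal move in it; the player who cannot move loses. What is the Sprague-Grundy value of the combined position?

25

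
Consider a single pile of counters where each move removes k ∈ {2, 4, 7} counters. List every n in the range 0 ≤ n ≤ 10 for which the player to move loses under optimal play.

0, 1, 6, 9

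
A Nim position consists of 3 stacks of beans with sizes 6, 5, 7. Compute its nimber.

Compute the nim-sum pairwise:
6 ⊕ 5 = 3
3 ⊕ 7 = 4

4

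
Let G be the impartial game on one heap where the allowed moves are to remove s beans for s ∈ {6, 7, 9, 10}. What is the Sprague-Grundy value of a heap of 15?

Build the Grundy sequence with g(k) = mex{g(k−s) : s ∈ {6, 7, 9, 10}, s ≤ k}:
k:     0  1  2  3  4  5  6  7  8  9 10 11 12 13 14 15
g(k):  0  0  0  0  0  0  1  1  1  1  1  1  2  2  2  2
So g(15) = 2.

2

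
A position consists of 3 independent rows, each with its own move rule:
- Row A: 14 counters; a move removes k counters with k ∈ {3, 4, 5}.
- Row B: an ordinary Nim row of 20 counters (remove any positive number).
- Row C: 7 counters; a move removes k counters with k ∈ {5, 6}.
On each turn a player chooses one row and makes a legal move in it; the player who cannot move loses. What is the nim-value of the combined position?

Build the Grundy sequence for row A with g(k) = mex{g(k−s) : s ∈ {3, 4, 5}, s ≤ k}:
k:     0  1  2  3  4  5  6  7  8  9 10 11 12 13 14
g(k):  0  0  0  1  1  1  2  2  0  0  0  1  1  1  2
So g(14) = 2.
Row B is a plain Nim row of size 20, so its Grundy value is 20.
Grundy values for row C (subtraction set {5, 6}):
k:     0  1  2  3  4  5  6  7
g(k):  0  0  0  0  0  1  1  1
So g(7) = 1.
The value of a disjunctive sum is the nim-sum of the parts.
Combined value = 2 XOR 20 XOR 1 = 23.

23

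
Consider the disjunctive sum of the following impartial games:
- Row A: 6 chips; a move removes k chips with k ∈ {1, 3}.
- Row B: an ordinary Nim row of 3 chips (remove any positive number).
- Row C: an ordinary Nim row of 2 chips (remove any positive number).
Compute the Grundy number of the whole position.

Grundy values for row A (subtraction set {1, 3}):
k:     0  1  2  3  4  5  6
g(k):  0  1  0  1  0  1  0
So g(6) = 0.
Row B is a plain Nim row of size 3, so its Grundy value is 3.
Row C is a plain Nim row of size 2, so its Grundy value is 2.
By the Sprague-Grundy theorem, the Grundy value of a sum of independent games is the XOR of the component values.
Combined value = 0 ⊕ 3 ⊕ 2 = 1.

1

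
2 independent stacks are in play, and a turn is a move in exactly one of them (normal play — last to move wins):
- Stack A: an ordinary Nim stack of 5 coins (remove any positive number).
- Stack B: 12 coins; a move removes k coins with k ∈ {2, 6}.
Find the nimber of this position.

5

Stack A is a plain Nim stack of size 5, so its Grundy value is 5.
Build the Grundy sequence for stack B with g(k) = mex{g(k−s) : s ∈ {2, 6}, s ≤ k}:
g(0) = mex{} = 0
g(1) = mex{} = 0
g(2) = mex{0} = 1
g(3) = mex{0} = 1
g(4) = mex{1} = 0
g(5) = mex{1} = 0
g(6) = mex{0} = 1
g(7) = mex{0} = 1
g(8) = mex{1} = 0
g(9) = mex{1} = 0
g(10) = mex{0} = 1
g(11) = mex{0} = 1
g(12) = mex{1} = 0
So g(12) = 0.
The value of a disjunctive sum is the nim-sum of the parts.
Combined value = 5 XOR 0 = 5.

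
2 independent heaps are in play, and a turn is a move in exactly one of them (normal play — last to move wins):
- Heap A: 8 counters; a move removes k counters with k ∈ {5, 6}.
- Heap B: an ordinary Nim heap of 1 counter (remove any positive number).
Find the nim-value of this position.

Grundy values for heap A (subtraction set {5, 6}):
g(0) = mex{} = 0
g(1) = mex{} = 0
g(2) = mex{} = 0
g(3) = mex{} = 0
g(4) = mex{} = 0
g(5) = mex{0} = 1
g(6) = mex{0} = 1
g(7) = mex{0} = 1
g(8) = mex{0} = 1
So g(8) = 1.
Heap B is a plain Nim heap of size 1, so its Grundy value is 1.
The value of a disjunctive sum is the nim-sum of the parts.
Combined value = 1 ⊕ 1 = 0.

0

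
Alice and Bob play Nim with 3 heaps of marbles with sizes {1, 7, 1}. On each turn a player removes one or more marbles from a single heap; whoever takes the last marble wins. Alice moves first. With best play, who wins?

Nim-sum: 1 XOR 7 XOR 1 = 7.
The nim-sum is 7 ≠ 0, so this is an N-position: the player to move can win; Alice has a winning move.

Alice wins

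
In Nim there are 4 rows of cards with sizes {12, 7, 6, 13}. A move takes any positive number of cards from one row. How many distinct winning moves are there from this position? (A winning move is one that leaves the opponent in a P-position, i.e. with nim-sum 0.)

Compute the nim-sum pairwise:
12 ⊕ 7 = 11
11 ⊕ 6 = 13
13 ⊕ 13 = 0
The nim-sum is already 0, so every move leaves a nonzero nim-sum — there are no winning moves.

0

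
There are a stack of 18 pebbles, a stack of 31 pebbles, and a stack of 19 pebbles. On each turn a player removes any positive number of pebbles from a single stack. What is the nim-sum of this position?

Bitwise XOR of the heap sizes:
  10010  (18)
  11111  (31)
  10011  (19)
  -----
  11110  (30)

30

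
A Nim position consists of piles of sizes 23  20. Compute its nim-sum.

3

Nim-sum: 23 XOR 20 = 3.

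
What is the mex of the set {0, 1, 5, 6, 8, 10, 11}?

The values 0, 1 are all present; 2 is the first non-negative integer missing from the set.

2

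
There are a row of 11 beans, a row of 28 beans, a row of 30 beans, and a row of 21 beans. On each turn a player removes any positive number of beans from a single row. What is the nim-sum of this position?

Bitwise XOR of the heap sizes:
  01011  (11)
  11100  (28)
  11110  (30)
  10101  (21)
  -----
  11100  (28)

28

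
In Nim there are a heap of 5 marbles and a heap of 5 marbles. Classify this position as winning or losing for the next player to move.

Losing position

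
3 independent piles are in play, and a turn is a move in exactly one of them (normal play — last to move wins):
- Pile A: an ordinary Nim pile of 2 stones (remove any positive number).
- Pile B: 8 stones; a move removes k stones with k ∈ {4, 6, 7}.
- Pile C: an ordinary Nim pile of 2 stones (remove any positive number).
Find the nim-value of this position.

2

Pile A is a plain Nim pile of size 2, so its Grundy value is 2.
Build the Grundy sequence for pile B with g(k) = mex{g(k−s) : s ∈ {4, 6, 7}, s ≤ k}:
g(0) = mex{} = 0
g(1) = mex{} = 0
g(2) = mex{} = 0
g(3) = mex{} = 0
g(4) = mex{0} = 1
g(5) = mex{0} = 1
g(6) = mex{0} = 1
g(7) = mex{0} = 1
g(8) = mex{0,1} = 2
So g(8) = 2.
Pile C is a plain Nim pile of size 2, so its Grundy value is 2.
The value of a disjunctive sum is the nim-sum of the parts.
Combined value = 2 ⊕ 2 ⊕ 2 = 2.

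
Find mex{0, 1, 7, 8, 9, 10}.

The values 0, 1 are all present; 2 is the first non-negative integer missing from the set.

2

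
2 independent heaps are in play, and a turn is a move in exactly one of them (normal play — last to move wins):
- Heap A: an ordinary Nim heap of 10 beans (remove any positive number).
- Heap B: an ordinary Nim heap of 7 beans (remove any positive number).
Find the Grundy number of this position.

Heap A is a plain Nim heap of size 10, so its Grundy value is 10.
Heap B is a plain Nim heap of size 7, so its Grundy value is 7.
By the Sprague-Grundy theorem, the Grundy value of a sum of independent games is the XOR of the component values.
Combined value = 10 XOR 7 = 13.

13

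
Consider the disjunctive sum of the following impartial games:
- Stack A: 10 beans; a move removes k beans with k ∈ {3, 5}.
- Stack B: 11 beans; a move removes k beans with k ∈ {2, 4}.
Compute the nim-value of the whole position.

For stack A, compute g(0), g(1), … with moves {3, 5}:
k:     0  1  2  3  4  5  6  7  8  9 10
g(k):  0  0  0  1  1  1  2  2  0  0  0
So g(10) = 0.
Build the Grundy sequence for stack B with g(k) = mex{g(k−s) : s ∈ {2, 4}, s ≤ k}:
g(0) = mex{} = 0
g(1) = mex{} = 0
g(2) = mex{0} = 1
g(3) = mex{0} = 1
g(4) = mex{0,1} = 2
g(5) = mex{0,1} = 2
g(6) = mex{1,2} = 0
g(7) = mex{1,2} = 0
g(8) = mex{0,2} = 1
g(9) = mex{0,2} = 1
g(10) = mex{0,1} = 2
g(11) = mex{0,1} = 2
So g(11) = 2.
By the Sprague-Grundy theorem, the Grundy value of a sum of independent games is the XOR of the component values.
Combined value = 0 XOR 2 = 2.

2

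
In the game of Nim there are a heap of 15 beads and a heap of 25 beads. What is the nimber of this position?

22

Nim-sum: 15 XOR 25 = 22.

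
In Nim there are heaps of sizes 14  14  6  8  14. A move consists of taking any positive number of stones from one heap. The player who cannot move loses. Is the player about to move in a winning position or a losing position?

Compute the nim-sum pairwise:
14 XOR 14 = 0
0 XOR 6 = 6
6 XOR 8 = 14
14 XOR 14 = 0
The nim-sum is 0, so this is a P-position: the player to move is in a losing position under optimal play.

Losing position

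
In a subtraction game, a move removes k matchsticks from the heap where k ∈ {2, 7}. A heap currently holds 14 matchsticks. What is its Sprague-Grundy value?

Compute g(0), g(1), … for moves {2, 7}:
g(0) = mex{} = 0
g(1) = mex{} = 0
g(2) = mex{0} = 1
g(3) = mex{0} = 1
g(4) = mex{1} = 0
g(5) = mex{1} = 0
g(6) = mex{0} = 1
g(7) = mex{0} = 1
g(8) = mex{0,1} = 2
g(9) = mex{1} = 0
g(10) = mex{1,2} = 0
g(11) = mex{0} = 1
g(12) = mex{0} = 1
g(13) = mex{1} = 0
g(14) = mex{1} = 0
So g(14) = 0.

0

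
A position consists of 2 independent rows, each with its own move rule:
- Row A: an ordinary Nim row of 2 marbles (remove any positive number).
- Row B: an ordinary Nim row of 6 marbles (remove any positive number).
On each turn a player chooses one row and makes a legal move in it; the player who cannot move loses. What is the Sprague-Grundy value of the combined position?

4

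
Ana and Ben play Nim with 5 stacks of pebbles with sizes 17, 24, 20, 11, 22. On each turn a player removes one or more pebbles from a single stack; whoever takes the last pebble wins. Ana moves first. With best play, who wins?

Ben wins

Bitwise XOR of the heap sizes:
  10001  (17)
  11000  (24)
  10100  (20)
  01011  (11)
  10110  (22)
  -----
  00000  (0)
The nim-sum is 0, so this is a P-position: the player to move is in a losing position under optimal play; Ana is about to move from it and so loses — Ben wins.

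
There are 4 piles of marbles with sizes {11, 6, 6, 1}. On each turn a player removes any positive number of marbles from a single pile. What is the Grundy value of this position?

In binary:
  1011  (11)
  0110  (6)
  0110  (6)
  0001  (1)
  ----
  1010  (10)

10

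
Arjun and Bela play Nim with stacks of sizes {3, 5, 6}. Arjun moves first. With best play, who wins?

Bela wins

Bitwise XOR of the heap sizes:
  011  (3)
  101  (5)
  110  (6)
  ---
  000  (0)
The nim-sum is 0, so this is a P-position: the player to move is in a losing position under optimal play; Arjun is about to move from it and so loses — Bela wins.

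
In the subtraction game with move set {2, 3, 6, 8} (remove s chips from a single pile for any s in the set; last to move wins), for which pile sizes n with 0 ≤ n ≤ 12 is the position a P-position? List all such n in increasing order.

Compute g(0), g(1), … for moves {2, 3, 6, 8}:
k:     0  1  2  3  4  5  6  7  8  9 10 11 12
g(k):  0  0  1  1  2  0  3  1  2  2  0  3  1
The P-positions (g = 0) in 0..12 are 0, 1, 5, 10.

0, 1, 5, 10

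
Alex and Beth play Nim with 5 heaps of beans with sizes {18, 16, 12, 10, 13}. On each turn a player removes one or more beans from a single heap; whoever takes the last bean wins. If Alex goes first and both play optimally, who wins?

Alex wins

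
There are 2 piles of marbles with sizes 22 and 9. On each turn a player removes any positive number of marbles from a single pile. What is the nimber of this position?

31

In binary:
  10110  (22)
  01001  (9)
  -----
  11111  (31)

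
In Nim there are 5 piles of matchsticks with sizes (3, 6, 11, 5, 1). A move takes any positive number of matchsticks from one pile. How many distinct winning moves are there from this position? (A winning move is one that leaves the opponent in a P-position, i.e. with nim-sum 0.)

In binary:
  0011  (3)
  0110  (6)
  1011  (11)
  0101  (5)
  0001  (1)
  ----
  1010  (10)
The overall nim-sum is X = 10. A pile of size p has a winning move iff p XOR X < p (reduce it to p XOR X).
  3: 3 XOR 10 = 9 ≥ 3 — no move.
  6: 6 XOR 10 = 12 ≥ 6 — no move.
  11: 11 XOR 10 = 1 < 11 — winning move (to 1).
  5: 5 XOR 10 = 15 ≥ 5 — no move.
  1: 1 XOR 10 = 11 ≥ 1 — no move.
That gives 1 winning move.

1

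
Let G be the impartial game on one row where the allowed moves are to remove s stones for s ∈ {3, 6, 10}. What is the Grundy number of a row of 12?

1

Compute g(0), g(1), … for moves {3, 6, 10}:
g(0) = mex{} = 0
g(1) = mex{} = 0
g(2) = mex{} = 0
g(3) = mex{0} = 1
g(4) = mex{0} = 1
g(5) = mex{0} = 1
g(6) = mex{0,1} = 2
g(7) = mex{0,1} = 2
g(8) = mex{0,1} = 2
g(9) = mex{1,2} = 0
g(10) = mex{0,1,2} = 3
g(11) = mex{0,1,2} = 3
g(12) = mex{0,2} = 1
So g(12) = 1.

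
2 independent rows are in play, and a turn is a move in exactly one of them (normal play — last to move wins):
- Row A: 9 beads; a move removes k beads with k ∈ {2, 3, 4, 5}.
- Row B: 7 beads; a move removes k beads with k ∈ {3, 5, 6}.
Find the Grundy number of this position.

3

Build the Grundy sequence for row A with g(k) = mex{g(k−s) : s ∈ {2, 3, 4, 5}, s ≤ k}:
g(0) = mex{} = 0
g(1) = mex{} = 0
g(2) = mex{0} = 1
g(3) = mex{0} = 1
g(4) = mex{0,1} = 2
g(5) = mex{0,1} = 2
g(6) = mex{0,1,2} = 3
g(7) = mex{1,2} = 0
g(8) = mex{1,2,3} = 0
g(9) = mex{0,2,3} = 1
So g(9) = 1.
Grundy values for row B (subtraction set {3, 5, 6}):
k:     0  1  2  3  4  5  6  7
g(k):  0  0  0  1  1  1  2  2
So g(7) = 2.
The value of a disjunctive sum is the nim-sum of the parts.
Combined value = 1 XOR 2 = 3.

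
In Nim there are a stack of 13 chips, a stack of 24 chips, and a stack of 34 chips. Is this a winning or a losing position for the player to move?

Compute the nim-sum pairwise:
13 XOR 24 = 21
21 XOR 34 = 55
The nim-sum is 55 ≠ 0, so this is an N-position: the player to move can win.

Winning position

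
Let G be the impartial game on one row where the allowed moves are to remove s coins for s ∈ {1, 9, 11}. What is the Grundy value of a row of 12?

0

Grundy values for subtraction set {1, 9, 11}:
g(0) = mex{} = 0
g(1) = mex{0} = 1
g(2) = mex{1} = 0
g(3) = mex{0} = 1
g(4) = mex{1} = 0
g(5) = mex{0} = 1
g(6) = mex{1} = 0
g(7) = mex{0} = 1
g(8) = mex{1} = 0
g(9) = mex{0} = 1
g(10) = mex{1} = 0
g(11) = mex{0} = 1
g(12) = mex{1} = 0
So g(12) = 0.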